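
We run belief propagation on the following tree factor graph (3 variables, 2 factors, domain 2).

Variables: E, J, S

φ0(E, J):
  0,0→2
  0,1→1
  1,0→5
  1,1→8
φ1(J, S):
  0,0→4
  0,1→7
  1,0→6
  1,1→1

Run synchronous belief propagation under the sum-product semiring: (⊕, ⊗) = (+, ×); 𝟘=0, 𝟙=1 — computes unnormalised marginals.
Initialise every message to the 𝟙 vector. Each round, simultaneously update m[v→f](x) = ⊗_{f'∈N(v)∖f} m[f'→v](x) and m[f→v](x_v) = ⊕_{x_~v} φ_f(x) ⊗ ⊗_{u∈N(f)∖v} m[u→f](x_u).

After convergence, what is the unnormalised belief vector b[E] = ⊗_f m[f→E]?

b[E] = [29, 111]

init: all messages = 𝟙 over 2 values
r1 m[φ0→E] = [3, 13]
r1 m[φ0→J] = [7, 9]
r1 m[φ1→J] = [11, 7]
r1 m[φ1→S] = [10, 8]
r1 m[E→φ0] = [1, 1]
r1 m[J→φ0] = [1, 1]
r1 m[J→φ1] = [1, 1]
r1 m[S→φ1] = [1, 1]
r2 m[φ0→E] = [3, 13]
r2 m[φ0→J] = [7, 9]
r2 m[φ1→J] = [11, 7]
r2 m[φ1→S] = [10, 8]
r2 m[E→φ0] = [1, 1]
r2 m[J→φ0] = [11, 7]
r2 m[J→φ1] = [7, 9]
r2 m[S→φ1] = [1, 1]
r3 m[φ0→E] = [29, 111]
r3 m[φ0→J] = [7, 9]
r3 m[φ1→J] = [11, 7]
r3 m[φ1→S] = [82, 58]
r3 m[E→φ0] = [1, 1]
r3 m[J→φ0] = [11, 7]
r3 m[J→φ1] = [7, 9]
r3 m[S→φ1] = [1, 1]
r4 m[φ0→E] = [29, 111]
r4 m[φ0→J] = [7, 9]
r4 m[φ1→J] = [11, 7]
r4 m[φ1→S] = [82, 58]
r4 m[E→φ0] = [1, 1]
r4 m[J→φ0] = [11, 7]
r4 m[J→φ1] = [7, 9]
r4 m[S→φ1] = [1, 1]
fixed point reached at round 4
b[E] = ⊗ incoming = [29, 111]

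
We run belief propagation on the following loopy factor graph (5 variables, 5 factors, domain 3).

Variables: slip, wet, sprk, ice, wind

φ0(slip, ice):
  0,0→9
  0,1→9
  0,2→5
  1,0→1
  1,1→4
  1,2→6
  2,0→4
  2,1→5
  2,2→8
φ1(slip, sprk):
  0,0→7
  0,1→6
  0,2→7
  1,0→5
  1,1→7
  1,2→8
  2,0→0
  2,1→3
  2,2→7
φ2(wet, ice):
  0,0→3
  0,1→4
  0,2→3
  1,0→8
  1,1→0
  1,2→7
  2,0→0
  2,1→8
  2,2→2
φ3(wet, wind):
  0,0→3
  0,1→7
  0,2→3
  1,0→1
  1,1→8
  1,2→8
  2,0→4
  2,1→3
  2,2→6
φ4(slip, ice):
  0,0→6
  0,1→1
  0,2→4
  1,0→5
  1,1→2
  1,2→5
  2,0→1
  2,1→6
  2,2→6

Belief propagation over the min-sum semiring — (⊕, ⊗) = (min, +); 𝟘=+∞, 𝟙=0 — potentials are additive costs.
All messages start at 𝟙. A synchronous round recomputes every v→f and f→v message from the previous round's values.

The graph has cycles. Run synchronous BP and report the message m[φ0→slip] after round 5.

init: all messages = 𝟙 over 3 values
r1 m[φ0→slip] = [5, 1, 4]
r1 m[φ0→ice] = [1, 4, 5]
r1 m[φ1→slip] = [6, 5, 0]
r1 m[φ1→sprk] = [0, 3, 7]
r1 m[φ2→wet] = [3, 0, 0]
r1 m[φ2→ice] = [0, 0, 2]
r1 m[φ3→wet] = [3, 1, 3]
r1 m[φ3→wind] = [1, 3, 3]
r1 m[φ4→slip] = [1, 2, 1]
r1 m[φ4→ice] = [1, 1, 4]
r1 m[slip→φ0] = [0, 0, 0]
r1 m[slip→φ1] = [0, 0, 0]
r1 m[slip→φ4] = [0, 0, 0]
r1 m[wet→φ2] = [0, 0, 0]
r1 m[wet→φ3] = [0, 0, 0]
r1 m[sprk→φ1] = [0, 0, 0]
r1 m[ice→φ0] = [0, 0, 0]
r1 m[ice→φ2] = [0, 0, 0]
r1 m[ice→φ4] = [0, 0, 0]
r1 m[wind→φ3] = [0, 0, 0]
r2 m[φ0→slip] = [5, 1, 4]
r2 m[φ0→ice] = [1, 4, 5]
r2 m[φ1→slip] = [6, 5, 0]
r2 m[φ1→sprk] = [0, 3, 7]
r2 m[φ2→wet] = [3, 0, 0]
r2 m[φ2→ice] = [0, 0, 2]
r2 m[φ3→wet] = [3, 1, 3]
r2 m[φ3→wind] = [1, 3, 3]
r2 m[φ4→slip] = [1, 2, 1]
r2 m[φ4→ice] = [1, 1, 4]
r2 m[slip→φ0] = [7, 7, 1]
r2 m[slip→φ1] = [6, 3, 5]
r2 m[slip→φ4] = [11, 6, 4]
r2 m[wet→φ2] = [3, 1, 3]
r2 m[wet→φ3] = [3, 0, 0]
r2 m[sprk→φ1] = [0, 0, 0]
r2 m[ice→φ0] = [1, 1, 6]
r2 m[ice→φ2] = [2, 5, 9]
r2 m[ice→φ4] = [1, 4, 7]
r2 m[wind→φ3] = [0, 0, 0]
r3 m[φ0→slip] = [10, 2, 5]
r3 m[φ0→ice] = [5, 6, 9]
r3 m[φ1→slip] = [6, 5, 0]
r3 m[φ1→sprk] = [5, 8, 11]
r3 m[φ2→wet] = [5, 5, 2]
r3 m[φ2→ice] = [3, 1, 5]
r3 m[φ3→wet] = [3, 1, 3]
r3 m[φ3→wind] = [1, 3, 6]
r3 m[φ4→slip] = [5, 6, 2]
r3 m[φ4→ice] = [5, 8, 10]
r3 m[slip→φ0] = [7, 7, 1]
r3 m[slip→φ1] = [6, 3, 5]
r3 m[slip→φ4] = [11, 6, 4]
r3 m[wet→φ2] = [3, 1, 3]
r3 m[wet→φ3] = [3, 0, 0]
r3 m[sprk→φ1] = [0, 0, 0]
r3 m[ice→φ0] = [1, 1, 6]
r3 m[ice→φ2] = [2, 5, 9]
r3 m[ice→φ4] = [1, 4, 7]
r3 m[wind→φ3] = [0, 0, 0]
r4 m[φ0→slip] = [10, 2, 5]
r4 m[φ0→ice] = [5, 6, 9]
r4 m[φ1→slip] = [6, 5, 0]
r4 m[φ1→sprk] = [5, 8, 11]
r4 m[φ2→wet] = [5, 5, 2]
r4 m[φ2→ice] = [3, 1, 5]
r4 m[φ3→wet] = [3, 1, 3]
r4 m[φ3→wind] = [1, 3, 6]
r4 m[φ4→slip] = [5, 6, 2]
r4 m[φ4→ice] = [5, 8, 10]
r4 m[slip→φ0] = [11, 11, 2]
r4 m[slip→φ1] = [15, 8, 7]
r4 m[slip→φ4] = [16, 7, 5]
r4 m[wet→φ2] = [3, 1, 3]
r4 m[wet→φ3] = [5, 5, 2]
r4 m[sprk→φ1] = [0, 0, 0]
r4 m[ice→φ0] = [8, 9, 15]
r4 m[ice→φ2] = [10, 14, 19]
r4 m[ice→φ4] = [8, 7, 14]
r4 m[wind→φ3] = [0, 0, 0]
r5 m[φ0→slip] = [17, 9, 12]
r5 m[φ0→ice] = [6, 7, 10]
r5 m[φ1→slip] = [6, 5, 0]
r5 m[φ1→sprk] = [7, 10, 14]
r5 m[φ2→wet] = [13, 14, 10]
r5 m[φ2→ice] = [3, 1, 5]
r5 m[φ3→wet] = [3, 1, 3]
r5 m[φ3→wind] = [6, 5, 8]
r5 m[φ4→slip] = [8, 9, 9]
r5 m[φ4→ice] = [6, 9, 11]
r5 m[slip→φ0] = [11, 11, 2]
r5 m[slip→φ1] = [15, 8, 7]
r5 m[slip→φ4] = [16, 7, 5]
r5 m[wet→φ2] = [3, 1, 3]
r5 m[wet→φ3] = [5, 5, 2]
r5 m[sprk→φ1] = [0, 0, 0]
r5 m[ice→φ0] = [8, 9, 15]
r5 m[ice→φ2] = [10, 14, 19]
r5 m[ice→φ4] = [8, 7, 14]
r5 m[wind→φ3] = [0, 0, 0]

message @ round 5 = [17, 9, 12]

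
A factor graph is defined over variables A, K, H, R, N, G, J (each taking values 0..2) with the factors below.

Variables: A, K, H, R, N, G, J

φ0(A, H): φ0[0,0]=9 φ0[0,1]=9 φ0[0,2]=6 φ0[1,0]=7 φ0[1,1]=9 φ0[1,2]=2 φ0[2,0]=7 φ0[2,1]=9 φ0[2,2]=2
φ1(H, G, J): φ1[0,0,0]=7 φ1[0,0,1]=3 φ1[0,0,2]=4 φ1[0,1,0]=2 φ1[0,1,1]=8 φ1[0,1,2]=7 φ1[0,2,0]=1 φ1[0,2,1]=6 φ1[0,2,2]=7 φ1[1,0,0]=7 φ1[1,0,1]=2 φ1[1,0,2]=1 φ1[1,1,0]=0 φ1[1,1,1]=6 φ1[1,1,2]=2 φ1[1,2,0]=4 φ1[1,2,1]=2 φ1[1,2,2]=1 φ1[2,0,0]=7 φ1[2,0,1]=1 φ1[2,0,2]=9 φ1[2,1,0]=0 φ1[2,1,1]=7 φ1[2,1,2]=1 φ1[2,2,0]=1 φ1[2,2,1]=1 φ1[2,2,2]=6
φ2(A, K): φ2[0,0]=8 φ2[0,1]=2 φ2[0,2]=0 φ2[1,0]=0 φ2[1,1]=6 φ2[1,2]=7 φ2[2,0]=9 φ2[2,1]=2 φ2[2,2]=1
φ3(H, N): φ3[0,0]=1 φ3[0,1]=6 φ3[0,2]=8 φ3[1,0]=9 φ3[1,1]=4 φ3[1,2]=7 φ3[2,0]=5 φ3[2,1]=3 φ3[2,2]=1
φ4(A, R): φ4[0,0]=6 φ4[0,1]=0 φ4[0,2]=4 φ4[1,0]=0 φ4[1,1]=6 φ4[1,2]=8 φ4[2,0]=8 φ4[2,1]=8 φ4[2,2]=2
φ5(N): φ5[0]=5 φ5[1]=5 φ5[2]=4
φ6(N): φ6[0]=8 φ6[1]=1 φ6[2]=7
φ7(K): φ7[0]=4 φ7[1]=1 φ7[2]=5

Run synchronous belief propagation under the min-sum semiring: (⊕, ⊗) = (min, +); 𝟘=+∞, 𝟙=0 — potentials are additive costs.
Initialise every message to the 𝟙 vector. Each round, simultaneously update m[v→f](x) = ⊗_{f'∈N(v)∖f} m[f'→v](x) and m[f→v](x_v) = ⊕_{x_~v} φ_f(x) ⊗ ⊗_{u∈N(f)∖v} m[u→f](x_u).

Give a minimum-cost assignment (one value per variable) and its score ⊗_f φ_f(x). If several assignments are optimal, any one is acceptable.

assignment: (A=1, K=0, H=2, R=0, N=1, G=1, J=0); score = 15

init: all messages = 𝟙 over 3 values
r1 m[φ0→A] = [6, 2, 2]
r1 m[φ0→H] = [7, 9, 2]
r1 m[φ1→H] = [1, 0, 0]
r1 m[φ1→G] = [1, 0, 1]
r1 m[φ1→J] = [0, 1, 1]
r1 m[φ2→A] = [0, 0, 1]
r1 m[φ2→K] = [0, 2, 0]
r1 m[φ3→H] = [1, 4, 1]
r1 m[φ3→N] = [1, 3, 1]
r1 m[φ4→A] = [0, 0, 2]
r1 m[φ4→R] = [0, 0, 2]
r1 m[φ5→N] = [5, 5, 4]
r1 m[φ6→N] = [8, 1, 7]
r1 m[φ7→K] = [4, 1, 5]
r1 m[A→φ0] = [0, 0, 0]
r1 m[A→φ2] = [0, 0, 0]
r1 m[A→φ4] = [0, 0, 0]
r1 m[K→φ2] = [0, 0, 0]
r1 m[K→φ7] = [0, 0, 0]
r1 m[H→φ0] = [0, 0, 0]
r1 m[H→φ1] = [0, 0, 0]
r1 m[H→φ3] = [0, 0, 0]
r1 m[R→φ4] = [0, 0, 0]
r1 m[N→φ3] = [0, 0, 0]
r1 m[N→φ5] = [0, 0, 0]
r1 m[N→φ6] = [0, 0, 0]
r1 m[G→φ1] = [0, 0, 0]
r1 m[J→φ1] = [0, 0, 0]
r2 m[φ0→A] = [6, 2, 2]
r2 m[φ0→H] = [7, 9, 2]
r2 m[φ1→H] = [1, 0, 0]
r2 m[φ1→G] = [1, 0, 1]
r2 m[φ1→J] = [0, 1, 1]
r2 m[φ2→A] = [0, 0, 1]
r2 m[φ2→K] = [0, 2, 0]
r2 m[φ3→H] = [1, 4, 1]
r2 m[φ3→N] = [1, 3, 1]
r2 m[φ4→A] = [0, 0, 2]
r2 m[φ4→R] = [0, 0, 2]
r2 m[φ5→N] = [5, 5, 4]
r2 m[φ6→N] = [8, 1, 7]
r2 m[φ7→K] = [4, 1, 5]
r2 m[A→φ0] = [0, 0, 3]
r2 m[A→φ2] = [6, 2, 4]
r2 m[A→φ4] = [6, 2, 3]
r2 m[K→φ2] = [4, 1, 5]
r2 m[K→φ7] = [0, 2, 0]
r2 m[H→φ0] = [2, 4, 1]
r2 m[H→φ1] = [8, 13, 3]
r2 m[H→φ3] = [8, 9, 2]
r2 m[R→φ4] = [0, 0, 0]
r2 m[N→φ3] = [13, 6, 11]
r2 m[N→φ5] = [9, 4, 8]
r2 m[N→φ6] = [6, 8, 5]
r2 m[G→φ1] = [0, 0, 0]
r2 m[J→φ1] = [0, 0, 0]
r3 m[φ0→A] = [7, 3, 3]
r3 m[φ0→H] = [7, 9, 2]
r3 m[φ1→H] = [1, 0, 0]
r3 m[φ1→G] = [4, 3, 4]
r3 m[φ1→J] = [3, 4, 4]
r3 m[φ2→A] = [3, 4, 3]
r3 m[φ2→K] = [2, 6, 5]
r3 m[φ3→H] = [12, 10, 9]
r3 m[φ3→N] = [7, 5, 3]
r3 m[φ4→A] = [0, 0, 2]
r3 m[φ4→R] = [2, 6, 5]
r3 m[φ5→N] = [5, 5, 4]
r3 m[φ6→N] = [8, 1, 7]
r3 m[φ7→K] = [4, 1, 5]
r3 m[A→φ0] = [0, 0, 3]
r3 m[A→φ2] = [6, 2, 4]
r3 m[A→φ4] = [6, 2, 3]
r3 m[K→φ2] = [4, 1, 5]
r3 m[K→φ7] = [0, 2, 0]
r3 m[H→φ0] = [2, 4, 1]
r3 m[H→φ1] = [8, 13, 3]
r3 m[H→φ3] = [8, 9, 2]
r3 m[R→φ4] = [0, 0, 0]
r3 m[N→φ3] = [13, 6, 11]
r3 m[N→φ5] = [9, 4, 8]
r3 m[N→φ6] = [6, 8, 5]
r3 m[G→φ1] = [0, 0, 0]
r3 m[J→φ1] = [0, 0, 0]
r4 m[φ0→A] = [7, 3, 3]
r4 m[φ0→H] = [7, 9, 2]
r4 m[φ1→H] = [1, 0, 0]
r4 m[φ1→G] = [4, 3, 4]
r4 m[φ1→J] = [3, 4, 4]
r4 m[φ2→A] = [3, 4, 3]
r4 m[φ2→K] = [2, 6, 5]
r4 m[φ3→H] = [12, 10, 9]
r4 m[φ3→N] = [7, 5, 3]
r4 m[φ4→A] = [0, 0, 2]
r4 m[φ4→R] = [2, 6, 5]
r4 m[φ5→N] = [5, 5, 4]
r4 m[φ6→N] = [8, 1, 7]
r4 m[φ7→K] = [4, 1, 5]
r4 m[A→φ0] = [3, 4, 5]
r4 m[A→φ2] = [7, 3, 5]
r4 m[A→φ4] = [10, 7, 6]
r4 m[K→φ2] = [4, 1, 5]
r4 m[K→φ7] = [2, 6, 5]
r4 m[H→φ0] = [13, 10, 9]
r4 m[H→φ1] = [19, 19, 11]
r4 m[H→φ3] = [8, 9, 2]
r4 m[R→φ4] = [0, 0, 0]
r4 m[N→φ3] = [13, 6, 11]
r4 m[N→φ5] = [15, 6, 10]
r4 m[N→φ6] = [12, 10, 7]
r4 m[G→φ1] = [0, 0, 0]
r4 m[J→φ1] = [0, 0, 0]
r5 m[φ0→A] = [15, 11, 11]
r5 m[φ0→H] = [11, 12, 6]
r5 m[φ1→H] = [1, 0, 0]
r5 m[φ1→G] = [12, 11, 12]
r5 m[φ1→J] = [11, 12, 12]
r5 m[φ2→A] = [3, 4, 3]
r5 m[φ2→K] = [3, 7, 6]
r5 m[φ3→H] = [12, 10, 9]
r5 m[φ3→N] = [7, 5, 3]
r5 m[φ4→A] = [0, 0, 2]
r5 m[φ4→R] = [7, 10, 8]
r5 m[φ5→N] = [5, 5, 4]
r5 m[φ6→N] = [8, 1, 7]
r5 m[φ7→K] = [4, 1, 5]
r5 m[A→φ0] = [3, 4, 5]
r5 m[A→φ2] = [7, 3, 5]
r5 m[A→φ4] = [10, 7, 6]
r5 m[K→φ2] = [4, 1, 5]
r5 m[K→φ7] = [2, 6, 5]
r5 m[H→φ0] = [13, 10, 9]
r5 m[H→φ1] = [19, 19, 11]
r5 m[H→φ3] = [8, 9, 2]
r5 m[R→φ4] = [0, 0, 0]
r5 m[N→φ3] = [13, 6, 11]
r5 m[N→φ5] = [15, 6, 10]
r5 m[N→φ6] = [12, 10, 7]
r5 m[G→φ1] = [0, 0, 0]
r5 m[J→φ1] = [0, 0, 0]
r6 m[φ0→A] = [15, 11, 11]
r6 m[φ0→H] = [11, 12, 6]
r6 m[φ1→H] = [1, 0, 0]
r6 m[φ1→G] = [12, 11, 12]
r6 m[φ1→J] = [11, 12, 12]
r6 m[φ2→A] = [3, 4, 3]
r6 m[φ2→K] = [3, 7, 6]
r6 m[φ3→H] = [12, 10, 9]
r6 m[φ3→N] = [7, 5, 3]
r6 m[φ4→A] = [0, 0, 2]
r6 m[φ4→R] = [7, 10, 8]
r6 m[φ5→N] = [5, 5, 4]
r6 m[φ6→N] = [8, 1, 7]
r6 m[φ7→K] = [4, 1, 5]
r6 m[A→φ0] = [3, 4, 5]
r6 m[A→φ2] = [15, 11, 13]
r6 m[A→φ4] = [18, 15, 14]
r6 m[K→φ2] = [4, 1, 5]
r6 m[K→φ7] = [3, 7, 6]
r6 m[H→φ0] = [13, 10, 9]
r6 m[H→φ1] = [23, 22, 15]
r6 m[H→φ3] = [12, 12, 6]
r6 m[R→φ4] = [0, 0, 0]
r6 m[N→φ3] = [13, 6, 11]
r6 m[N→φ5] = [15, 6, 10]
r6 m[N→φ6] = [12, 10, 7]
r6 m[G→φ1] = [0, 0, 0]
r6 m[J→φ1] = [0, 0, 0]
r7 m[φ0→A] = [15, 11, 11]
r7 m[φ0→H] = [11, 12, 6]
r7 m[φ1→H] = [1, 0, 0]
r7 m[φ1→G] = [16, 15, 16]
r7 m[φ1→J] = [15, 16, 16]
r7 m[φ2→A] = [3, 4, 3]
r7 m[φ2→K] = [11, 15, 14]
r7 m[φ3→H] = [12, 10, 9]
r7 m[φ3→N] = [11, 9, 7]
r7 m[φ4→A] = [0, 0, 2]
r7 m[φ4→R] = [15, 18, 16]
r7 m[φ5→N] = [5, 5, 4]
r7 m[φ6→N] = [8, 1, 7]
r7 m[φ7→K] = [4, 1, 5]
r7 m[A→φ0] = [3, 4, 5]
r7 m[A→φ2] = [15, 11, 13]
r7 m[A→φ4] = [18, 15, 14]
r7 m[K→φ2] = [4, 1, 5]
r7 m[K→φ7] = [3, 7, 6]
r7 m[H→φ0] = [13, 10, 9]
r7 m[H→φ1] = [23, 22, 15]
r7 m[H→φ3] = [12, 12, 6]
r7 m[R→φ4] = [0, 0, 0]
r7 m[N→φ3] = [13, 6, 11]
r7 m[N→φ5] = [15, 6, 10]
r7 m[N→φ6] = [12, 10, 7]
r7 m[G→φ1] = [0, 0, 0]
r7 m[J→φ1] = [0, 0, 0]
r8 m[φ0→A] = [15, 11, 11]
r8 m[φ0→H] = [11, 12, 6]
r8 m[φ1→H] = [1, 0, 0]
r8 m[φ1→G] = [16, 15, 16]
r8 m[φ1→J] = [15, 16, 16]
r8 m[φ2→A] = [3, 4, 3]
r8 m[φ2→K] = [11, 15, 14]
r8 m[φ3→H] = [12, 10, 9]
r8 m[φ3→N] = [11, 9, 7]
r8 m[φ4→A] = [0, 0, 2]
r8 m[φ4→R] = [15, 18, 16]
r8 m[φ5→N] = [5, 5, 4]
r8 m[φ6→N] = [8, 1, 7]
r8 m[φ7→K] = [4, 1, 5]
r8 m[A→φ0] = [3, 4, 5]
r8 m[A→φ2] = [15, 11, 13]
r8 m[A→φ4] = [18, 15, 14]
r8 m[K→φ2] = [4, 1, 5]
r8 m[K→φ7] = [11, 15, 14]
r8 m[H→φ0] = [13, 10, 9]
r8 m[H→φ1] = [23, 22, 15]
r8 m[H→φ3] = [12, 12, 6]
r8 m[R→φ4] = [0, 0, 0]
r8 m[N→φ3] = [13, 6, 11]
r8 m[N→φ5] = [19, 10, 14]
r8 m[N→φ6] = [16, 14, 11]
r8 m[G→φ1] = [0, 0, 0]
r8 m[J→φ1] = [0, 0, 0]
r9 m[φ0→A] = [15, 11, 11]
r9 m[φ0→H] = [11, 12, 6]
r9 m[φ1→H] = [1, 0, 0]
r9 m[φ1→G] = [16, 15, 16]
r9 m[φ1→J] = [15, 16, 16]
r9 m[φ2→A] = [3, 4, 3]
r9 m[φ2→K] = [11, 15, 14]
r9 m[φ3→H] = [12, 10, 9]
r9 m[φ3→N] = [11, 9, 7]
r9 m[φ4→A] = [0, 0, 2]
r9 m[φ4→R] = [15, 18, 16]
r9 m[φ5→N] = [5, 5, 4]
r9 m[φ6→N] = [8, 1, 7]
r9 m[φ7→K] = [4, 1, 5]
r9 m[A→φ0] = [3, 4, 5]
r9 m[A→φ2] = [15, 11, 13]
r9 m[A→φ4] = [18, 15, 14]
r9 m[K→φ2] = [4, 1, 5]
r9 m[K→φ7] = [11, 15, 14]
r9 m[H→φ0] = [13, 10, 9]
r9 m[H→φ1] = [23, 22, 15]
r9 m[H→φ3] = [12, 12, 6]
r9 m[R→φ4] = [0, 0, 0]
r9 m[N→φ3] = [13, 6, 11]
r9 m[N→φ5] = [19, 10, 14]
r9 m[N→φ6] = [16, 14, 11]
r9 m[G→φ1] = [0, 0, 0]
r9 m[J→φ1] = [0, 0, 0]
fixed point reached at round 9
traceback from A: (A=1, K=0, H=2, R=0, N=1, G=1, J=0), score=15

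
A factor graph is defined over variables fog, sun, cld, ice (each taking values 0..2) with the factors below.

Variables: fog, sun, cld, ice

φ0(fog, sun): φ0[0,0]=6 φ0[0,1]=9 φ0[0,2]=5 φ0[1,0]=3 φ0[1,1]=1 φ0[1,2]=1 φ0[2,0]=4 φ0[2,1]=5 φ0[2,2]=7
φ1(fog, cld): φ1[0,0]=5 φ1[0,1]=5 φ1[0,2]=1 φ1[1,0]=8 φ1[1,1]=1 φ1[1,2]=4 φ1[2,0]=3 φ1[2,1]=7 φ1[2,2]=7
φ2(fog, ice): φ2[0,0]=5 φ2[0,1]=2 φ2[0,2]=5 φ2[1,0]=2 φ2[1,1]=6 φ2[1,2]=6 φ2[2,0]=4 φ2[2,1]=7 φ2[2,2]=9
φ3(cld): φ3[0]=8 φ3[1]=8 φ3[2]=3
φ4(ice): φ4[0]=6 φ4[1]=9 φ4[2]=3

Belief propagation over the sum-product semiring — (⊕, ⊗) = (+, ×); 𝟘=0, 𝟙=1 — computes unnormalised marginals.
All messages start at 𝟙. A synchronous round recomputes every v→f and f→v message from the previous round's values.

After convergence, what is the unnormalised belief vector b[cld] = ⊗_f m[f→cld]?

init: all messages = 𝟙 over 3 values
r1 m[φ0→fog] = [20, 5, 16]
r1 m[φ0→sun] = [13, 15, 13]
r1 m[φ1→fog] = [11, 13, 17]
r1 m[φ1→cld] = [16, 13, 12]
r1 m[φ2→fog] = [12, 14, 20]
r1 m[φ2→ice] = [11, 15, 20]
r1 m[φ3→cld] = [8, 8, 3]
r1 m[φ4→ice] = [6, 9, 3]
r1 m[fog→φ0] = [1, 1, 1]
r1 m[fog→φ1] = [1, 1, 1]
r1 m[fog→φ2] = [1, 1, 1]
r1 m[sun→φ0] = [1, 1, 1]
r1 m[cld→φ1] = [1, 1, 1]
r1 m[cld→φ3] = [1, 1, 1]
r1 m[ice→φ2] = [1, 1, 1]
r1 m[ice→φ4] = [1, 1, 1]
r2 m[φ0→fog] = [20, 5, 16]
r2 m[φ0→sun] = [13, 15, 13]
r2 m[φ1→fog] = [11, 13, 17]
r2 m[φ1→cld] = [16, 13, 12]
r2 m[φ2→fog] = [12, 14, 20]
r2 m[φ2→ice] = [11, 15, 20]
r2 m[φ3→cld] = [8, 8, 3]
r2 m[φ4→ice] = [6, 9, 3]
r2 m[fog→φ0] = [132, 182, 340]
r2 m[fog→φ1] = [240, 70, 320]
r2 m[fog→φ2] = [220, 65, 272]
r2 m[sun→φ0] = [1, 1, 1]
r2 m[cld→φ1] = [8, 8, 3]
r2 m[cld→φ3] = [16, 13, 12]
r2 m[ice→φ2] = [6, 9, 3]
r2 m[ice→φ4] = [11, 15, 20]
r3 m[φ0→fog] = [20, 5, 16]
r3 m[φ0→sun] = [2698, 3070, 3222]
r3 m[φ1→fog] = [83, 84, 101]
r3 m[φ1→cld] = [2720, 3510, 2760]
r3 m[φ2→fog] = [63, 84, 114]
r3 m[φ2→ice] = [2318, 2734, 3938]
r3 m[φ3→cld] = [8, 8, 3]
r3 m[φ4→ice] = [6, 9, 3]
r3 m[fog→φ0] = [132, 182, 340]
r3 m[fog→φ1] = [240, 70, 320]
r3 m[fog→φ2] = [220, 65, 272]
r3 m[sun→φ0] = [1, 1, 1]
r3 m[cld→φ1] = [8, 8, 3]
r3 m[cld→φ3] = [16, 13, 12]
r3 m[ice→φ2] = [6, 9, 3]
r3 m[ice→φ4] = [11, 15, 20]
r4 m[φ0→fog] = [20, 5, 16]
r4 m[φ0→sun] = [2698, 3070, 3222]
r4 m[φ1→fog] = [83, 84, 101]
r4 m[φ1→cld] = [2720, 3510, 2760]
r4 m[φ2→fog] = [63, 84, 114]
r4 m[φ2→ice] = [2318, 2734, 3938]
r4 m[φ3→cld] = [8, 8, 3]
r4 m[φ4→ice] = [6, 9, 3]
r4 m[fog→φ0] = [5229, 7056, 11514]
r4 m[fog→φ1] = [1260, 420, 1824]
r4 m[fog→φ2] = [1660, 420, 1616]
r4 m[sun→φ0] = [1, 1, 1]
r4 m[cld→φ1] = [8, 8, 3]
r4 m[cld→φ3] = [2720, 3510, 2760]
r4 m[ice→φ2] = [6, 9, 3]
r4 m[ice→φ4] = [2318, 2734, 3938]
r5 m[φ0→fog] = [20, 5, 16]
r5 m[φ0→sun] = [98598, 111687, 113799]
r5 m[φ1→fog] = [83, 84, 101]
r5 m[φ1→cld] = [15132, 19488, 15708]
r5 m[φ2→fog] = [63, 84, 114]
r5 m[φ2→ice] = [15604, 17152, 25364]
r5 m[φ3→cld] = [8, 8, 3]
r5 m[φ4→ice] = [6, 9, 3]
r5 m[fog→φ0] = [5229, 7056, 11514]
r5 m[fog→φ1] = [1260, 420, 1824]
r5 m[fog→φ2] = [1660, 420, 1616]
r5 m[sun→φ0] = [1, 1, 1]
r5 m[cld→φ1] = [8, 8, 3]
r5 m[cld→φ3] = [2720, 3510, 2760]
r5 m[ice→φ2] = [6, 9, 3]
r5 m[ice→φ4] = [2318, 2734, 3938]
r6 m[φ0→fog] = [20, 5, 16]
r6 m[φ0→sun] = [98598, 111687, 113799]
r6 m[φ1→fog] = [83, 84, 101]
r6 m[φ1→cld] = [15132, 19488, 15708]
r6 m[φ2→fog] = [63, 84, 114]
r6 m[φ2→ice] = [15604, 17152, 25364]
r6 m[φ3→cld] = [8, 8, 3]
r6 m[φ4→ice] = [6, 9, 3]
r6 m[fog→φ0] = [5229, 7056, 11514]
r6 m[fog→φ1] = [1260, 420, 1824]
r6 m[fog→φ2] = [1660, 420, 1616]
r6 m[sun→φ0] = [1, 1, 1]
r6 m[cld→φ1] = [8, 8, 3]
r6 m[cld→φ3] = [15132, 19488, 15708]
r6 m[ice→φ2] = [6, 9, 3]
r6 m[ice→φ4] = [15604, 17152, 25364]
r7 m[φ0→fog] = [20, 5, 16]
r7 m[φ0→sun] = [98598, 111687, 113799]
r7 m[φ1→fog] = [83, 84, 101]
r7 m[φ1→cld] = [15132, 19488, 15708]
r7 m[φ2→fog] = [63, 84, 114]
r7 m[φ2→ice] = [15604, 17152, 25364]
r7 m[φ3→cld] = [8, 8, 3]
r7 m[φ4→ice] = [6, 9, 3]
r7 m[fog→φ0] = [5229, 7056, 11514]
r7 m[fog→φ1] = [1260, 420, 1824]
r7 m[fog→φ2] = [1660, 420, 1616]
r7 m[sun→φ0] = [1, 1, 1]
r7 m[cld→φ1] = [8, 8, 3]
r7 m[cld→φ3] = [15132, 19488, 15708]
r7 m[ice→φ2] = [6, 9, 3]
r7 m[ice→φ4] = [15604, 17152, 25364]
fixed point reached at round 7
b[cld] = ⊗ incoming = [121056, 155904, 47124]

b[cld] = [121056, 155904, 47124]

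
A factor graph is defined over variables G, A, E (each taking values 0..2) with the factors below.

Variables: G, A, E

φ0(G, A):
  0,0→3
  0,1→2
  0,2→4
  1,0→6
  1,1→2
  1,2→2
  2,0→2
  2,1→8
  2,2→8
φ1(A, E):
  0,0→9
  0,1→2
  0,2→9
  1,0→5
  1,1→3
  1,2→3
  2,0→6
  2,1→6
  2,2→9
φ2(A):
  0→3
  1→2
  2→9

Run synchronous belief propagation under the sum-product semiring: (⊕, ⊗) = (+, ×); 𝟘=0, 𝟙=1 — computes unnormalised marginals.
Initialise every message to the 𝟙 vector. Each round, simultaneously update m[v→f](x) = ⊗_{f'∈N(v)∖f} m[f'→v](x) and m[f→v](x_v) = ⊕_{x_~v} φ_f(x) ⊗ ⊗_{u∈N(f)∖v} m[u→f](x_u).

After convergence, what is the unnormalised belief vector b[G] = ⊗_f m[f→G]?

b[G] = [980, 782, 1808]

init: all messages = 𝟙 over 3 values
r1 m[φ0→G] = [9, 10, 18]
r1 m[φ0→A] = [11, 12, 14]
r1 m[φ1→A] = [20, 11, 21]
r1 m[φ1→E] = [20, 11, 21]
r1 m[φ2→A] = [3, 2, 9]
r1 m[G→φ0] = [1, 1, 1]
r1 m[A→φ0] = [1, 1, 1]
r1 m[A→φ1] = [1, 1, 1]
r1 m[A→φ2] = [1, 1, 1]
r1 m[E→φ1] = [1, 1, 1]
r2 m[φ0→G] = [9, 10, 18]
r2 m[φ0→A] = [11, 12, 14]
r2 m[φ1→A] = [20, 11, 21]
r2 m[φ1→E] = [20, 11, 21]
r2 m[φ2→A] = [3, 2, 9]
r2 m[G→φ0] = [1, 1, 1]
r2 m[A→φ0] = [60, 22, 189]
r2 m[A→φ1] = [33, 24, 126]
r2 m[A→φ2] = [220, 132, 294]
r2 m[E→φ1] = [1, 1, 1]
r3 m[φ0→G] = [980, 782, 1808]
r3 m[φ0→A] = [11, 12, 14]
r3 m[φ1→A] = [20, 11, 21]
r3 m[φ1→E] = [1173, 894, 1503]
r3 m[φ2→A] = [3, 2, 9]
r3 m[G→φ0] = [1, 1, 1]
r3 m[A→φ0] = [60, 22, 189]
r3 m[A→φ1] = [33, 24, 126]
r3 m[A→φ2] = [220, 132, 294]
r3 m[E→φ1] = [1, 1, 1]
r4 m[φ0→G] = [980, 782, 1808]
r4 m[φ0→A] = [11, 12, 14]
r4 m[φ1→A] = [20, 11, 21]
r4 m[φ1→E] = [1173, 894, 1503]
r4 m[φ2→A] = [3, 2, 9]
r4 m[G→φ0] = [1, 1, 1]
r4 m[A→φ0] = [60, 22, 189]
r4 m[A→φ1] = [33, 24, 126]
r4 m[A→φ2] = [220, 132, 294]
r4 m[E→φ1] = [1, 1, 1]
fixed point reached at round 4
b[G] = ⊗ incoming = [980, 782, 1808]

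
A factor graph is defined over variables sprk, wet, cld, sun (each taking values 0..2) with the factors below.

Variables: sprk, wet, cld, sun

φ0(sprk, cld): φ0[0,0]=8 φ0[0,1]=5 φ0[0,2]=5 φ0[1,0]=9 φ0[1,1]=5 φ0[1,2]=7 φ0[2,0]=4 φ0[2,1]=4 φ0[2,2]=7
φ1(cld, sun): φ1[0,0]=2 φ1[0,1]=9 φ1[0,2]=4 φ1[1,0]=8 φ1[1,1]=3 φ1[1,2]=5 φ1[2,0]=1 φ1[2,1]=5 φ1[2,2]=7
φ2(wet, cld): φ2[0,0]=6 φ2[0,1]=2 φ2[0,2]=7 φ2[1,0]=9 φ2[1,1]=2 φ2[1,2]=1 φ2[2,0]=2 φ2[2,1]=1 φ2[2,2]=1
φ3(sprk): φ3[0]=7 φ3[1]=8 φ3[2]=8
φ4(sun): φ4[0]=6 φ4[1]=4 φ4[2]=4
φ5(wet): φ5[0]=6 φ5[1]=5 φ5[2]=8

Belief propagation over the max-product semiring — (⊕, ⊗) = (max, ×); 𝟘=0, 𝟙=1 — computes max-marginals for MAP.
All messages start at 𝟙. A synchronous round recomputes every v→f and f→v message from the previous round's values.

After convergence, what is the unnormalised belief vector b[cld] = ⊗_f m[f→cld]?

b[cld] = [116640, 23040, 65856]

init: all messages = 𝟙 over 3 values
r1 m[φ0→sprk] = [8, 9, 7]
r1 m[φ0→cld] = [9, 5, 7]
r1 m[φ1→cld] = [9, 8, 7]
r1 m[φ1→sun] = [8, 9, 7]
r1 m[φ2→wet] = [7, 9, 2]
r1 m[φ2→cld] = [9, 2, 7]
r1 m[φ3→sprk] = [7, 8, 8]
r1 m[φ4→sun] = [6, 4, 4]
r1 m[φ5→wet] = [6, 5, 8]
r1 m[sprk→φ0] = [1, 1, 1]
r1 m[sprk→φ3] = [1, 1, 1]
r1 m[wet→φ2] = [1, 1, 1]
r1 m[wet→φ5] = [1, 1, 1]
r1 m[cld→φ0] = [1, 1, 1]
r1 m[cld→φ1] = [1, 1, 1]
r1 m[cld→φ2] = [1, 1, 1]
r1 m[sun→φ1] = [1, 1, 1]
r1 m[sun→φ4] = [1, 1, 1]
r2 m[φ0→sprk] = [8, 9, 7]
r2 m[φ0→cld] = [9, 5, 7]
r2 m[φ1→cld] = [9, 8, 7]
r2 m[φ1→sun] = [8, 9, 7]
r2 m[φ2→wet] = [7, 9, 2]
r2 m[φ2→cld] = [9, 2, 7]
r2 m[φ3→sprk] = [7, 8, 8]
r2 m[φ4→sun] = [6, 4, 4]
r2 m[φ5→wet] = [6, 5, 8]
r2 m[sprk→φ0] = [7, 8, 8]
r2 m[sprk→φ3] = [8, 9, 7]
r2 m[wet→φ2] = [6, 5, 8]
r2 m[wet→φ5] = [7, 9, 2]
r2 m[cld→φ0] = [81, 16, 49]
r2 m[cld→φ1] = [81, 10, 49]
r2 m[cld→φ2] = [81, 40, 49]
r2 m[sun→φ1] = [6, 4, 4]
r2 m[sun→φ4] = [8, 9, 7]
r3 m[φ0→sprk] = [648, 729, 343]
r3 m[φ0→cld] = [72, 40, 56]
r3 m[φ1→cld] = [36, 48, 28]
r3 m[φ1→sun] = [162, 729, 343]
r3 m[φ2→wet] = [486, 729, 162]
r3 m[φ2→cld] = [45, 12, 42]
r3 m[φ3→sprk] = [7, 8, 8]
r3 m[φ4→sun] = [6, 4, 4]
r3 m[φ5→wet] = [6, 5, 8]
r3 m[sprk→φ0] = [7, 8, 8]
r3 m[sprk→φ3] = [8, 9, 7]
r3 m[wet→φ2] = [6, 5, 8]
r3 m[wet→φ5] = [7, 9, 2]
r3 m[cld→φ0] = [81, 16, 49]
r3 m[cld→φ1] = [81, 10, 49]
r3 m[cld→φ2] = [81, 40, 49]
r3 m[sun→φ1] = [6, 4, 4]
r3 m[sun→φ4] = [8, 9, 7]
r4 m[φ0→sprk] = [648, 729, 343]
r4 m[φ0→cld] = [72, 40, 56]
r4 m[φ1→cld] = [36, 48, 28]
r4 m[φ1→sun] = [162, 729, 343]
r4 m[φ2→wet] = [486, 729, 162]
r4 m[φ2→cld] = [45, 12, 42]
r4 m[φ3→sprk] = [7, 8, 8]
r4 m[φ4→sun] = [6, 4, 4]
r4 m[φ5→wet] = [6, 5, 8]
r4 m[sprk→φ0] = [7, 8, 8]
r4 m[sprk→φ3] = [648, 729, 343]
r4 m[wet→φ2] = [6, 5, 8]
r4 m[wet→φ5] = [486, 729, 162]
r4 m[cld→φ0] = [1620, 576, 1176]
r4 m[cld→φ1] = [3240, 480, 2352]
r4 m[cld→φ2] = [2592, 1920, 1568]
r4 m[sun→φ1] = [6, 4, 4]
r4 m[sun→φ4] = [162, 729, 343]
r5 m[φ0→sprk] = [12960, 14580, 8232]
r5 m[φ0→cld] = [72, 40, 56]
r5 m[φ1→cld] = [36, 48, 28]
r5 m[φ1→sun] = [6480, 29160, 16464]
r5 m[φ2→wet] = [15552, 23328, 5184]
r5 m[φ2→cld] = [45, 12, 42]
r5 m[φ3→sprk] = [7, 8, 8]
r5 m[φ4→sun] = [6, 4, 4]
r5 m[φ5→wet] = [6, 5, 8]
r5 m[sprk→φ0] = [7, 8, 8]
r5 m[sprk→φ3] = [648, 729, 343]
r5 m[wet→φ2] = [6, 5, 8]
r5 m[wet→φ5] = [486, 729, 162]
r5 m[cld→φ0] = [1620, 576, 1176]
r5 m[cld→φ1] = [3240, 480, 2352]
r5 m[cld→φ2] = [2592, 1920, 1568]
r5 m[sun→φ1] = [6, 4, 4]
r5 m[sun→φ4] = [162, 729, 343]
r6 m[φ0→sprk] = [12960, 14580, 8232]
r6 m[φ0→cld] = [72, 40, 56]
r6 m[φ1→cld] = [36, 48, 28]
r6 m[φ1→sun] = [6480, 29160, 16464]
r6 m[φ2→wet] = [15552, 23328, 5184]
r6 m[φ2→cld] = [45, 12, 42]
r6 m[φ3→sprk] = [7, 8, 8]
r6 m[φ4→sun] = [6, 4, 4]
r6 m[φ5→wet] = [6, 5, 8]
r6 m[sprk→φ0] = [7, 8, 8]
r6 m[sprk→φ3] = [12960, 14580, 8232]
r6 m[wet→φ2] = [6, 5, 8]
r6 m[wet→φ5] = [15552, 23328, 5184]
r6 m[cld→φ0] = [1620, 576, 1176]
r6 m[cld→φ1] = [3240, 480, 2352]
r6 m[cld→φ2] = [2592, 1920, 1568]
r6 m[sun→φ1] = [6, 4, 4]
r6 m[sun→φ4] = [6480, 29160, 16464]
r7 m[φ0→sprk] = [12960, 14580, 8232]
r7 m[φ0→cld] = [72, 40, 56]
r7 m[φ1→cld] = [36, 48, 28]
r7 m[φ1→sun] = [6480, 29160, 16464]
r7 m[φ2→wet] = [15552, 23328, 5184]
r7 m[φ2→cld] = [45, 12, 42]
r7 m[φ3→sprk] = [7, 8, 8]
r7 m[φ4→sun] = [6, 4, 4]
r7 m[φ5→wet] = [6, 5, 8]
r7 m[sprk→φ0] = [7, 8, 8]
r7 m[sprk→φ3] = [12960, 14580, 8232]
r7 m[wet→φ2] = [6, 5, 8]
r7 m[wet→φ5] = [15552, 23328, 5184]
r7 m[cld→φ0] = [1620, 576, 1176]
r7 m[cld→φ1] = [3240, 480, 2352]
r7 m[cld→φ2] = [2592, 1920, 1568]
r7 m[sun→φ1] = [6, 4, 4]
r7 m[sun→φ4] = [6480, 29160, 16464]
fixed point reached at round 7
b[cld] = ⊗ incoming = [116640, 23040, 65856]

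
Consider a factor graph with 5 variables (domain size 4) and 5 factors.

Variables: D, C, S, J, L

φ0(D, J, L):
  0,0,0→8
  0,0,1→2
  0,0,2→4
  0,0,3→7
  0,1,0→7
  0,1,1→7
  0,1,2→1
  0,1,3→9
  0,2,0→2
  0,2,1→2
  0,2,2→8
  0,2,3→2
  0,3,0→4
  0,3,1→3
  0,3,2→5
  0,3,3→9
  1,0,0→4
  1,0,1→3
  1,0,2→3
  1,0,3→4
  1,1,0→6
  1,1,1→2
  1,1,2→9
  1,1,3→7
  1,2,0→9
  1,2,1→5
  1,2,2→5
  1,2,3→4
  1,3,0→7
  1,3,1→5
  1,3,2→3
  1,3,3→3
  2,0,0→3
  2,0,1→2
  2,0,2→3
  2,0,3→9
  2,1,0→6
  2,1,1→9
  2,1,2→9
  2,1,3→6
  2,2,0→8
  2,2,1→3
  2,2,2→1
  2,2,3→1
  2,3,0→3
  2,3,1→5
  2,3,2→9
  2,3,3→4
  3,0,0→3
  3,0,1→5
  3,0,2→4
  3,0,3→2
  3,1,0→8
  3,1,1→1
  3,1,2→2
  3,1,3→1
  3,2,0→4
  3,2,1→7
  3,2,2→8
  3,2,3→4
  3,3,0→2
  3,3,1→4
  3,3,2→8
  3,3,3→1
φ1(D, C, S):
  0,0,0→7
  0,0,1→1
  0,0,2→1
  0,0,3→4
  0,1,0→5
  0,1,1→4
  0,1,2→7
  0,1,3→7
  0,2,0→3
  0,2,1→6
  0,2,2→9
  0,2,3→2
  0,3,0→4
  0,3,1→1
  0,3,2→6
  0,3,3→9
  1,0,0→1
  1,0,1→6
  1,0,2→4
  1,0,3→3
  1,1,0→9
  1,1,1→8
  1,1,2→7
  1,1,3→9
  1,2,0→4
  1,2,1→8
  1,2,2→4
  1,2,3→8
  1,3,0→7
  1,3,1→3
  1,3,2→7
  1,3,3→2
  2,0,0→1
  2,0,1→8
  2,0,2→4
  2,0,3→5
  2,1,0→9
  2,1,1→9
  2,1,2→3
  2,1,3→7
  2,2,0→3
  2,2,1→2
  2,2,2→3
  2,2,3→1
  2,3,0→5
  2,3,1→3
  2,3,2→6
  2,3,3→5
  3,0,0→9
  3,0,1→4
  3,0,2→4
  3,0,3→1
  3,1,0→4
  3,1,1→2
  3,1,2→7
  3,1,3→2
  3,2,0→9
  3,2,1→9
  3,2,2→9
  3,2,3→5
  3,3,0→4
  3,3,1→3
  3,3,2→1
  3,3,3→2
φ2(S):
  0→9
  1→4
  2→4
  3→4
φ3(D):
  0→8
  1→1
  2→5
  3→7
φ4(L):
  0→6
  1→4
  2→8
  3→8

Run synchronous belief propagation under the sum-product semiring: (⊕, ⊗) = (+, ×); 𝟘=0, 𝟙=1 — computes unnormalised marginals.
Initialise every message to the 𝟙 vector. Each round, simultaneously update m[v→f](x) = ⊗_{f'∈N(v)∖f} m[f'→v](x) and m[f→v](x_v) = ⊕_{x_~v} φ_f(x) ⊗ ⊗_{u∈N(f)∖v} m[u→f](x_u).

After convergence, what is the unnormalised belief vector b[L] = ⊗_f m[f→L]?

b[L] = [1013352, 558012, 1403488, 1257872]

init: all messages = 𝟙 over 4 values
r1 m[φ0→D] = [80, 79, 81, 64]
r1 m[φ0→J] = [66, 90, 73, 75]
r1 m[φ0→L] = [84, 65, 82, 73]
r1 m[φ1→D] = [76, 90, 74, 75]
r1 m[φ1→C] = [63, 99, 85, 68]
r1 m[φ1→S] = [84, 77, 82, 72]
r1 m[φ2→S] = [9, 4, 4, 4]
r1 m[φ3→D] = [8, 1, 5, 7]
r1 m[φ4→L] = [6, 4, 8, 8]
r1 m[D→φ0] = [1, 1, 1, 1]
r1 m[D→φ1] = [1, 1, 1, 1]
r1 m[D→φ3] = [1, 1, 1, 1]
r1 m[C→φ1] = [1, 1, 1, 1]
r1 m[S→φ1] = [1, 1, 1, 1]
r1 m[S→φ2] = [1, 1, 1, 1]
r1 m[J→φ0] = [1, 1, 1, 1]
r1 m[L→φ0] = [1, 1, 1, 1]
r1 m[L→φ4] = [1, 1, 1, 1]
r2 m[φ0→D] = [80, 79, 81, 64]
r2 m[φ0→J] = [66, 90, 73, 75]
r2 m[φ0→L] = [84, 65, 82, 73]
r2 m[φ1→D] = [76, 90, 74, 75]
r2 m[φ1→C] = [63, 99, 85, 68]
r2 m[φ1→S] = [84, 77, 82, 72]
r2 m[φ2→S] = [9, 4, 4, 4]
r2 m[φ3→D] = [8, 1, 5, 7]
r2 m[φ4→L] = [6, 4, 8, 8]
r2 m[D→φ0] = [608, 90, 370, 525]
r2 m[D→φ1] = [640, 79, 405, 448]
r2 m[D→φ3] = [6080, 7110, 5994, 4800]
r2 m[C→φ1] = [1, 1, 1, 1]
r2 m[S→φ1] = [9, 4, 4, 4]
r2 m[S→φ2] = [84, 77, 82, 72]
r2 m[J→φ0] = [1, 1, 1, 1]
r2 m[L→φ0] = [6, 4, 8, 8]
r2 m[L→φ4] = [84, 65, 82, 73]
r3 m[φ0→D] = [542, 520, 532, 410]
r3 m[φ0→J] = [186122, 217620, 179760, 204924]
r3 m[φ0→L] = [31433, 25817, 32434, 29636]
r3 m[φ1→D] = [399, 465, 386, 430]
r3 m[φ1→C] = [144100, 188288, 168123, 140554]
r3 m[φ1→S] = [32757, 26629, 32346, 27588]
r3 m[φ2→S] = [9, 4, 4, 4]
r3 m[φ3→D] = [8, 1, 5, 7]
r3 m[φ4→L] = [6, 4, 8, 8]
r3 m[D→φ0] = [608, 90, 370, 525]
r3 m[D→φ1] = [640, 79, 405, 448]
r3 m[D→φ3] = [6080, 7110, 5994, 4800]
r3 m[C→φ1] = [1, 1, 1, 1]
r3 m[S→φ1] = [9, 4, 4, 4]
r3 m[S→φ2] = [84, 77, 82, 72]
r3 m[J→φ0] = [1, 1, 1, 1]
r3 m[L→φ0] = [6, 4, 8, 8]
r3 m[L→φ4] = [84, 65, 82, 73]
r4 m[φ0→D] = [542, 520, 532, 410]
r4 m[φ0→J] = [186122, 217620, 179760, 204924]
r4 m[φ0→L] = [31433, 25817, 32434, 29636]
r4 m[φ1→D] = [399, 465, 386, 430]
r4 m[φ1→C] = [144100, 188288, 168123, 140554]
r4 m[φ1→S] = [32757, 26629, 32346, 27588]
r4 m[φ2→S] = [9, 4, 4, 4]
r4 m[φ3→D] = [8, 1, 5, 7]
r4 m[φ4→L] = [6, 4, 8, 8]
r4 m[D→φ0] = [3192, 465, 1930, 3010]
r4 m[D→φ1] = [4336, 520, 2660, 2870]
r4 m[D→φ3] = [216258, 241800, 205352, 176300]
r4 m[C→φ1] = [1, 1, 1, 1]
r4 m[S→φ1] = [9, 4, 4, 4]
r4 m[S→φ2] = [32757, 26629, 32346, 27588]
r4 m[J→φ0] = [1, 1, 1, 1]
r4 m[L→φ0] = [6, 4, 8, 8]
r4 m[L→φ4] = [31433, 25817, 32434, 29636]
r5 m[φ0→D] = [542, 520, 532, 410]
r5 m[φ0→J] = [996748, 1158100, 979250, 1098626]
r5 m[φ0→L] = [168892, 139503, 175436, 157234]
r5 m[φ1→D] = [399, 465, 386, 430]
r5 m[φ1→C] = [949562, 1246572, 1104410, 932180]
r5 m[φ1→S] = [215804, 175212, 213998, 183412]
r5 m[φ2→S] = [9, 4, 4, 4]
r5 m[φ3→D] = [8, 1, 5, 7]
r5 m[φ4→L] = [6, 4, 8, 8]
r5 m[D→φ0] = [3192, 465, 1930, 3010]
r5 m[D→φ1] = [4336, 520, 2660, 2870]
r5 m[D→φ3] = [216258, 241800, 205352, 176300]
r5 m[C→φ1] = [1, 1, 1, 1]
r5 m[S→φ1] = [9, 4, 4, 4]
r5 m[S→φ2] = [32757, 26629, 32346, 27588]
r5 m[J→φ0] = [1, 1, 1, 1]
r5 m[L→φ0] = [6, 4, 8, 8]
r5 m[L→φ4] = [31433, 25817, 32434, 29636]
r6 m[φ0→D] = [542, 520, 532, 410]
r6 m[φ0→J] = [996748, 1158100, 979250, 1098626]
r6 m[φ0→L] = [168892, 139503, 175436, 157234]
r6 m[φ1→D] = [399, 465, 386, 430]
r6 m[φ1→C] = [949562, 1246572, 1104410, 932180]
r6 m[φ1→S] = [215804, 175212, 213998, 183412]
r6 m[φ2→S] = [9, 4, 4, 4]
r6 m[φ3→D] = [8, 1, 5, 7]
r6 m[φ4→L] = [6, 4, 8, 8]
r6 m[D→φ0] = [3192, 465, 1930, 3010]
r6 m[D→φ1] = [4336, 520, 2660, 2870]
r6 m[D→φ3] = [216258, 241800, 205352, 176300]
r6 m[C→φ1] = [1, 1, 1, 1]
r6 m[S→φ1] = [9, 4, 4, 4]
r6 m[S→φ2] = [215804, 175212, 213998, 183412]
r6 m[J→φ0] = [1, 1, 1, 1]
r6 m[L→φ0] = [6, 4, 8, 8]
r6 m[L→φ4] = [168892, 139503, 175436, 157234]
r7 m[φ0→D] = [542, 520, 532, 410]
r7 m[φ0→J] = [996748, 1158100, 979250, 1098626]
r7 m[φ0→L] = [168892, 139503, 175436, 157234]
r7 m[φ1→D] = [399, 465, 386, 430]
r7 m[φ1→C] = [949562, 1246572, 1104410, 932180]
r7 m[φ1→S] = [215804, 175212, 213998, 183412]
r7 m[φ2→S] = [9, 4, 4, 4]
r7 m[φ3→D] = [8, 1, 5, 7]
r7 m[φ4→L] = [6, 4, 8, 8]
r7 m[D→φ0] = [3192, 465, 1930, 3010]
r7 m[D→φ1] = [4336, 520, 2660, 2870]
r7 m[D→φ3] = [216258, 241800, 205352, 176300]
r7 m[C→φ1] = [1, 1, 1, 1]
r7 m[S→φ1] = [9, 4, 4, 4]
r7 m[S→φ2] = [215804, 175212, 213998, 183412]
r7 m[J→φ0] = [1, 1, 1, 1]
r7 m[L→φ0] = [6, 4, 8, 8]
r7 m[L→φ4] = [168892, 139503, 175436, 157234]
fixed point reached at round 7
b[L] = ⊗ incoming = [1013352, 558012, 1403488, 1257872]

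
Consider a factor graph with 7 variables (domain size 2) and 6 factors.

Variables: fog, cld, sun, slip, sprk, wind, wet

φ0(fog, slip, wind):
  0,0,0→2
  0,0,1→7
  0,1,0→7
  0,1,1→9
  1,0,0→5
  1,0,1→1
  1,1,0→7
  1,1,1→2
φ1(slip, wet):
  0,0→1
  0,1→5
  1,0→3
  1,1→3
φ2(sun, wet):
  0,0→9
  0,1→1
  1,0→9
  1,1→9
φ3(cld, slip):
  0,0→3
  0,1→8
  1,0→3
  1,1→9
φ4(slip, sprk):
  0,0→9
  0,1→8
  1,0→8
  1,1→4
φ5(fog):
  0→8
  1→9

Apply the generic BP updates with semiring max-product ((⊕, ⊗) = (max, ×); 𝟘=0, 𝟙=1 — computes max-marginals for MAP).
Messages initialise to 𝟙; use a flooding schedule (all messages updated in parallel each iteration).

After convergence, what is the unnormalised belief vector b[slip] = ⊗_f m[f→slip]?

b[slip] = [68040, 139968]

init: all messages = 𝟙 over 2 values
r1 m[φ0→fog] = [9, 7]
r1 m[φ0→slip] = [7, 9]
r1 m[φ0→wind] = [7, 9]
r1 m[φ1→slip] = [5, 3]
r1 m[φ1→wet] = [3, 5]
r1 m[φ2→sun] = [9, 9]
r1 m[φ2→wet] = [9, 9]
r1 m[φ3→cld] = [8, 9]
r1 m[φ3→slip] = [3, 9]
r1 m[φ4→slip] = [9, 8]
r1 m[φ4→sprk] = [9, 8]
r1 m[φ5→fog] = [8, 9]
r1 m[fog→φ0] = [1, 1]
r1 m[fog→φ5] = [1, 1]
r1 m[cld→φ3] = [1, 1]
r1 m[sun→φ2] = [1, 1]
r1 m[slip→φ0] = [1, 1]
r1 m[slip→φ1] = [1, 1]
r1 m[slip→φ3] = [1, 1]
r1 m[slip→φ4] = [1, 1]
r1 m[sprk→φ4] = [1, 1]
r1 m[wind→φ0] = [1, 1]
r1 m[wet→φ1] = [1, 1]
r1 m[wet→φ2] = [1, 1]
r2 m[φ0→fog] = [9, 7]
r2 m[φ0→slip] = [7, 9]
r2 m[φ0→wind] = [7, 9]
r2 m[φ1→slip] = [5, 3]
r2 m[φ1→wet] = [3, 5]
r2 m[φ2→sun] = [9, 9]
r2 m[φ2→wet] = [9, 9]
r2 m[φ3→cld] = [8, 9]
r2 m[φ3→slip] = [3, 9]
r2 m[φ4→slip] = [9, 8]
r2 m[φ4→sprk] = [9, 8]
r2 m[φ5→fog] = [8, 9]
r2 m[fog→φ0] = [8, 9]
r2 m[fog→φ5] = [9, 7]
r2 m[cld→φ3] = [1, 1]
r2 m[sun→φ2] = [1, 1]
r2 m[slip→φ0] = [135, 216]
r2 m[slip→φ1] = [189, 648]
r2 m[slip→φ3] = [315, 216]
r2 m[slip→φ4] = [105, 243]
r2 m[sprk→φ4] = [1, 1]
r2 m[wind→φ0] = [1, 1]
r2 m[wet→φ1] = [9, 9]
r2 m[wet→φ2] = [3, 5]
r3 m[φ0→fog] = [1944, 1512]
r3 m[φ0→slip] = [56, 72]
r3 m[φ0→wind] = [13608, 15552]
r3 m[φ1→slip] = [45, 27]
r3 m[φ1→wet] = [1944, 1944]
r3 m[φ2→sun] = [27, 45]
r3 m[φ2→wet] = [9, 9]
r3 m[φ3→cld] = [1728, 1944]
r3 m[φ3→slip] = [3, 9]
r3 m[φ4→slip] = [9, 8]
r3 m[φ4→sprk] = [1944, 972]
r3 m[φ5→fog] = [8, 9]
r3 m[fog→φ0] = [8, 9]
r3 m[fog→φ5] = [9, 7]
r3 m[cld→φ3] = [1, 1]
r3 m[sun→φ2] = [1, 1]
r3 m[slip→φ0] = [135, 216]
r3 m[slip→φ1] = [189, 648]
r3 m[slip→φ3] = [315, 216]
r3 m[slip→φ4] = [105, 243]
r3 m[sprk→φ4] = [1, 1]
r3 m[wind→φ0] = [1, 1]
r3 m[wet→φ1] = [9, 9]
r3 m[wet→φ2] = [3, 5]
r4 m[φ0→fog] = [1944, 1512]
r4 m[φ0→slip] = [56, 72]
r4 m[φ0→wind] = [13608, 15552]
r4 m[φ1→slip] = [45, 27]
r4 m[φ1→wet] = [1944, 1944]
r4 m[φ2→sun] = [27, 45]
r4 m[φ2→wet] = [9, 9]
r4 m[φ3→cld] = [1728, 1944]
r4 m[φ3→slip] = [3, 9]
r4 m[φ4→slip] = [9, 8]
r4 m[φ4→sprk] = [1944, 972]
r4 m[φ5→fog] = [8, 9]
r4 m[fog→φ0] = [8, 9]
r4 m[fog→φ5] = [1944, 1512]
r4 m[cld→φ3] = [1, 1]
r4 m[sun→φ2] = [1, 1]
r4 m[slip→φ0] = [1215, 1944]
r4 m[slip→φ1] = [1512, 5184]
r4 m[slip→φ3] = [22680, 15552]
r4 m[slip→φ4] = [7560, 17496]
r4 m[sprk→φ4] = [1, 1]
r4 m[wind→φ0] = [1, 1]
r4 m[wet→φ1] = [9, 9]
r4 m[wet→φ2] = [1944, 1944]
r5 m[φ0→fog] = [17496, 13608]
r5 m[φ0→slip] = [56, 72]
r5 m[φ0→wind] = [122472, 139968]
r5 m[φ1→slip] = [45, 27]
r5 m[φ1→wet] = [15552, 15552]
r5 m[φ2→sun] = [17496, 17496]
r5 m[φ2→wet] = [9, 9]
r5 m[φ3→cld] = [124416, 139968]
r5 m[φ3→slip] = [3, 9]
r5 m[φ4→slip] = [9, 8]
r5 m[φ4→sprk] = [139968, 69984]
r5 m[φ5→fog] = [8, 9]
r5 m[fog→φ0] = [8, 9]
r5 m[fog→φ5] = [1944, 1512]
r5 m[cld→φ3] = [1, 1]
r5 m[sun→φ2] = [1, 1]
r5 m[slip→φ0] = [1215, 1944]
r5 m[slip→φ1] = [1512, 5184]
r5 m[slip→φ3] = [22680, 15552]
r5 m[slip→φ4] = [7560, 17496]
r5 m[sprk→φ4] = [1, 1]
r5 m[wind→φ0] = [1, 1]
r5 m[wet→φ1] = [9, 9]
r5 m[wet→φ2] = [1944, 1944]
r6 m[φ0→fog] = [17496, 13608]
r6 m[φ0→slip] = [56, 72]
r6 m[φ0→wind] = [122472, 139968]
r6 m[φ1→slip] = [45, 27]
r6 m[φ1→wet] = [15552, 15552]
r6 m[φ2→sun] = [17496, 17496]
r6 m[φ2→wet] = [9, 9]
r6 m[φ3→cld] = [124416, 139968]
r6 m[φ3→slip] = [3, 9]
r6 m[φ4→slip] = [9, 8]
r6 m[φ4→sprk] = [139968, 69984]
r6 m[φ5→fog] = [8, 9]
r6 m[fog→φ0] = [8, 9]
r6 m[fog→φ5] = [17496, 13608]
r6 m[cld→φ3] = [1, 1]
r6 m[sun→φ2] = [1, 1]
r6 m[slip→φ0] = [1215, 1944]
r6 m[slip→φ1] = [1512, 5184]
r6 m[slip→φ3] = [22680, 15552]
r6 m[slip→φ4] = [7560, 17496]
r6 m[sprk→φ4] = [1, 1]
r6 m[wind→φ0] = [1, 1]
r6 m[wet→φ1] = [9, 9]
r6 m[wet→φ2] = [15552, 15552]
r7 m[φ0→fog] = [17496, 13608]
r7 m[φ0→slip] = [56, 72]
r7 m[φ0→wind] = [122472, 139968]
r7 m[φ1→slip] = [45, 27]
r7 m[φ1→wet] = [15552, 15552]
r7 m[φ2→sun] = [139968, 139968]
r7 m[φ2→wet] = [9, 9]
r7 m[φ3→cld] = [124416, 139968]
r7 m[φ3→slip] = [3, 9]
r7 m[φ4→slip] = [9, 8]
r7 m[φ4→sprk] = [139968, 69984]
r7 m[φ5→fog] = [8, 9]
r7 m[fog→φ0] = [8, 9]
r7 m[fog→φ5] = [17496, 13608]
r7 m[cld→φ3] = [1, 1]
r7 m[sun→φ2] = [1, 1]
r7 m[slip→φ0] = [1215, 1944]
r7 m[slip→φ1] = [1512, 5184]
r7 m[slip→φ3] = [22680, 15552]
r7 m[slip→φ4] = [7560, 17496]
r7 m[sprk→φ4] = [1, 1]
r7 m[wind→φ0] = [1, 1]
r7 m[wet→φ1] = [9, 9]
r7 m[wet→φ2] = [15552, 15552]
r8 m[φ0→fog] = [17496, 13608]
r8 m[φ0→slip] = [56, 72]
r8 m[φ0→wind] = [122472, 139968]
r8 m[φ1→slip] = [45, 27]
r8 m[φ1→wet] = [15552, 15552]
r8 m[φ2→sun] = [139968, 139968]
r8 m[φ2→wet] = [9, 9]
r8 m[φ3→cld] = [124416, 139968]
r8 m[φ3→slip] = [3, 9]
r8 m[φ4→slip] = [9, 8]
r8 m[φ4→sprk] = [139968, 69984]
r8 m[φ5→fog] = [8, 9]
r8 m[fog→φ0] = [8, 9]
r8 m[fog→φ5] = [17496, 13608]
r8 m[cld→φ3] = [1, 1]
r8 m[sun→φ2] = [1, 1]
r8 m[slip→φ0] = [1215, 1944]
r8 m[slip→φ1] = [1512, 5184]
r8 m[slip→φ3] = [22680, 15552]
r8 m[slip→φ4] = [7560, 17496]
r8 m[sprk→φ4] = [1, 1]
r8 m[wind→φ0] = [1, 1]
r8 m[wet→φ1] = [9, 9]
r8 m[wet→φ2] = [15552, 15552]
fixed point reached at round 8
b[slip] = ⊗ incoming = [68040, 139968]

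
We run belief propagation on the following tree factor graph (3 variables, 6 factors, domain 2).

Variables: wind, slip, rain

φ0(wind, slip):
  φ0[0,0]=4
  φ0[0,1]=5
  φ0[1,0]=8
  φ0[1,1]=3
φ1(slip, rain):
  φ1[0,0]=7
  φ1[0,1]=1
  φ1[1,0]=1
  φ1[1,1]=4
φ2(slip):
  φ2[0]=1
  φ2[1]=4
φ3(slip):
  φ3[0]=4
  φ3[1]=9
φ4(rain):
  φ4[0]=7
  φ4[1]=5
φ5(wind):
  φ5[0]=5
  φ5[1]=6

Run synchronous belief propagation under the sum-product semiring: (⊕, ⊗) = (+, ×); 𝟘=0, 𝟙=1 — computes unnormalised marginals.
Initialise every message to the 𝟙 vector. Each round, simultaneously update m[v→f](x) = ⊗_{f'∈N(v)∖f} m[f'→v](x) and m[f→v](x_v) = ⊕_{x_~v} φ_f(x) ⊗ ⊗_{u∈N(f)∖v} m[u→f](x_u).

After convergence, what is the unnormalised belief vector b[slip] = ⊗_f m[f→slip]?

b[slip] = [14688, 41796]

init: all messages = 𝟙 over 2 values
r1 m[φ0→wind] = [9, 11]
r1 m[φ0→slip] = [12, 8]
r1 m[φ1→slip] = [8, 5]
r1 m[φ1→rain] = [8, 5]
r1 m[φ2→slip] = [1, 4]
r1 m[φ3→slip] = [4, 9]
r1 m[φ4→rain] = [7, 5]
r1 m[φ5→wind] = [5, 6]
r1 m[wind→φ0] = [1, 1]
r1 m[wind→φ5] = [1, 1]
r1 m[slip→φ0] = [1, 1]
r1 m[slip→φ1] = [1, 1]
r1 m[slip→φ2] = [1, 1]
r1 m[slip→φ3] = [1, 1]
r1 m[rain→φ1] = [1, 1]
r1 m[rain→φ4] = [1, 1]
r2 m[φ0→wind] = [9, 11]
r2 m[φ0→slip] = [12, 8]
r2 m[φ1→slip] = [8, 5]
r2 m[φ1→rain] = [8, 5]
r2 m[φ2→slip] = [1, 4]
r2 m[φ3→slip] = [4, 9]
r2 m[φ4→rain] = [7, 5]
r2 m[φ5→wind] = [5, 6]
r2 m[wind→φ0] = [5, 6]
r2 m[wind→φ5] = [9, 11]
r2 m[slip→φ0] = [32, 180]
r2 m[slip→φ1] = [48, 288]
r2 m[slip→φ2] = [384, 360]
r2 m[slip→φ3] = [96, 160]
r2 m[rain→φ1] = [7, 5]
r2 m[rain→φ4] = [8, 5]
r3 m[φ0→wind] = [1028, 796]
r3 m[φ0→slip] = [68, 43]
r3 m[φ1→slip] = [54, 27]
r3 m[φ1→rain] = [624, 1200]
r3 m[φ2→slip] = [1, 4]
r3 m[φ3→slip] = [4, 9]
r3 m[φ4→rain] = [7, 5]
r3 m[φ5→wind] = [5, 6]
r3 m[wind→φ0] = [5, 6]
r3 m[wind→φ5] = [9, 11]
r3 m[slip→φ0] = [32, 180]
r3 m[slip→φ1] = [48, 288]
r3 m[slip→φ2] = [384, 360]
r3 m[slip→φ3] = [96, 160]
r3 m[rain→φ1] = [7, 5]
r3 m[rain→φ4] = [8, 5]
r4 m[φ0→wind] = [1028, 796]
r4 m[φ0→slip] = [68, 43]
r4 m[φ1→slip] = [54, 27]
r4 m[φ1→rain] = [624, 1200]
r4 m[φ2→slip] = [1, 4]
r4 m[φ3→slip] = [4, 9]
r4 m[φ4→rain] = [7, 5]
r4 m[φ5→wind] = [5, 6]
r4 m[wind→φ0] = [5, 6]
r4 m[wind→φ5] = [1028, 796]
r4 m[slip→φ0] = [216, 972]
r4 m[slip→φ1] = [272, 1548]
r4 m[slip→φ2] = [14688, 10449]
r4 m[slip→φ3] = [3672, 4644]
r4 m[rain→φ1] = [7, 5]
r4 m[rain→φ4] = [624, 1200]
r5 m[φ0→wind] = [5724, 4644]
r5 m[φ0→slip] = [68, 43]
r5 m[φ1→slip] = [54, 27]
r5 m[φ1→rain] = [3452, 6464]
r5 m[φ2→slip] = [1, 4]
r5 m[φ3→slip] = [4, 9]
r5 m[φ4→rain] = [7, 5]
r5 m[φ5→wind] = [5, 6]
r5 m[wind→φ0] = [5, 6]
r5 m[wind→φ5] = [1028, 796]
r5 m[slip→φ0] = [216, 972]
r5 m[slip→φ1] = [272, 1548]
r5 m[slip→φ2] = [14688, 10449]
r5 m[slip→φ3] = [3672, 4644]
r5 m[rain→φ1] = [7, 5]
r5 m[rain→φ4] = [624, 1200]
r6 m[φ0→wind] = [5724, 4644]
r6 m[φ0→slip] = [68, 43]
r6 m[φ1→slip] = [54, 27]
r6 m[φ1→rain] = [3452, 6464]
r6 m[φ2→slip] = [1, 4]
r6 m[φ3→slip] = [4, 9]
r6 m[φ4→rain] = [7, 5]
r6 m[φ5→wind] = [5, 6]
r6 m[wind→φ0] = [5, 6]
r6 m[wind→φ5] = [5724, 4644]
r6 m[slip→φ0] = [216, 972]
r6 m[slip→φ1] = [272, 1548]
r6 m[slip→φ2] = [14688, 10449]
r6 m[slip→φ3] = [3672, 4644]
r6 m[rain→φ1] = [7, 5]
r6 m[rain→φ4] = [3452, 6464]
r7 m[φ0→wind] = [5724, 4644]
r7 m[φ0→slip] = [68, 43]
r7 m[φ1→slip] = [54, 27]
r7 m[φ1→rain] = [3452, 6464]
r7 m[φ2→slip] = [1, 4]
r7 m[φ3→slip] = [4, 9]
r7 m[φ4→rain] = [7, 5]
r7 m[φ5→wind] = [5, 6]
r7 m[wind→φ0] = [5, 6]
r7 m[wind→φ5] = [5724, 4644]
r7 m[slip→φ0] = [216, 972]
r7 m[slip→φ1] = [272, 1548]
r7 m[slip→φ2] = [14688, 10449]
r7 m[slip→φ3] = [3672, 4644]
r7 m[rain→φ1] = [7, 5]
r7 m[rain→φ4] = [3452, 6464]
fixed point reached at round 7
b[slip] = ⊗ incoming = [14688, 41796]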